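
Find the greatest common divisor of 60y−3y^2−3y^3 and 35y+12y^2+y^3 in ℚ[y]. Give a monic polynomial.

5y+y^2

Repeated division with remainder:
  −3y^3−3y^2+60y = (−3)(y^3+12y^2+35y) + (33y^2+165y)
  y^3+12y^2+35y = ((1/33)y+7/33)(33y^2+165y) + (0)
Last nonzero remainder: 33y^2+165y. Dividing through by 33 gives the monic gcd y^2+5y.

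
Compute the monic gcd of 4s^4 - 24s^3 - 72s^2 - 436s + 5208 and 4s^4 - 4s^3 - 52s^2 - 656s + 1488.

s^3 + s^2 - 11s - 186

Euclidean algorithm in ℚ[s]:
  4s^4 - 24s^3 - 72s^2 - 436s + 5208 = (4s^4 - 4s^3 - 52s^2 - 656s + 1488) + (-20s^3 - 20s^2 + 220s + 3720)
  4s^4 - 4s^3 - 52s^2 - 656s + 1488 = (-(1/5)s + 2/5)(-20s^3 - 20s^2 + 220s + 3720) + (0)
Last nonzero remainder: -20s^3 - 20s^2 + 220s + 3720. Dividing through by -20 gives the monic gcd s^3 + s^2 - 11s - 186.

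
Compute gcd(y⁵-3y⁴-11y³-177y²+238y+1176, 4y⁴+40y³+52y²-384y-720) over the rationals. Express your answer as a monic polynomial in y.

Repeated division with remainder:
  y⁵-3y⁴-11y³-177y²+238y+1176 = ((1/4)y-13/4)(4y⁴+40y³+52y²-384y-720) + (106y³+88y²-830y-1164)
  4y⁴+40y³+52y²-384y-720 = ((2/53)y+972/2809)(106y³+88y²-830y-1164) + ((148512/2809)y²-(148512/2809)y-891072/2809)
  106y³+88y²-830y-1164 = ((148877/74256)y+272473/74256)((148512/2809)y²-(148512/2809)y-891072/2809) + (0)
Last nonzero remainder: (148512/2809)y²-(148512/2809)y-891072/2809. Dividing through by 148512/2809 gives the monic gcd y²-y-6.

y²-y-6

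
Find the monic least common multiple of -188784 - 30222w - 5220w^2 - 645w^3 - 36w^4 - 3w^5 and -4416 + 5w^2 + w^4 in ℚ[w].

-503424 - 17664w - 3846w^2 + 20w^3 + 119w^4 + 4w^5 + w^6

Repeated division with remainder:
  -3w^5 - 36w^4 - 645w^3 - 5220w^2 - 30222w - 188784 = (-3w - 36)(w^4 + 5w^2 - 4416) + (-630w^3 - 5040w^2 - 43470w - 347760)
  w^4 + 5w^2 - 4416 = (-(1/630)w + 4/315)(-630w^3 - 5040w^2 - 43470w - 347760) + (0)
Last nonzero remainder: -630w^3 - 5040w^2 - 43470w - 347760. Dividing through by -630 gives the monic gcd w^3 + 8w^2 + 69w + 552.
Then lcm(f, g) = f·g / gcd(f, g); expanding and making the result monic gives the answer.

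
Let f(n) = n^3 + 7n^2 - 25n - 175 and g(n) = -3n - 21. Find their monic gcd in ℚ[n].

By polynomial division,
  n^3 + 7n^2 - 25n - 175 = (-(1/3)n^2 + 25/3)(-3n - 21) + (0)
Last nonzero remainder: -3n - 21. Dividing through by -3 gives the monic gcd n + 7.

n + 7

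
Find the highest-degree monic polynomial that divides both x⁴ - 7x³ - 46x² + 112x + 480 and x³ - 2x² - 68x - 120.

x - 10

Euclidean algorithm in ℚ[x]:
  x⁴ - 7x³ - 46x² + 112x + 480 = (x - 5)(x³ - 2x² - 68x - 120) + (12x² - 108x - 120)
  x³ - 2x² - 68x - 120 = ((1/12)x + 7/12)(12x² - 108x - 120) + (5x - 50)
  12x² - 108x - 120 = ((12/5)x + 12/5)(5x - 50) + (0)
Last nonzero remainder: 5x - 50. Dividing through by 5 gives the monic gcd x - 10.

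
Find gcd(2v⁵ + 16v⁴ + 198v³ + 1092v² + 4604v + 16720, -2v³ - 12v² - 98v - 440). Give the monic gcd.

v³ + 6v² + 49v + 220

Euclidean algorithm in ℚ[v]:
  2v⁵ + 16v⁴ + 198v³ + 1092v² + 4604v + 16720 = (-v² - 2v - 38)(-2v³ - 12v² - 98v - 440) + (0)
Last nonzero remainder: -2v³ - 12v² - 98v - 440. Dividing through by -2 gives the monic gcd v³ + 6v² + 49v + 220.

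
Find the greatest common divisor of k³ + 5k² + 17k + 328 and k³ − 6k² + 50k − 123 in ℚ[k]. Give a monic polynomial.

Repeated division with remainder:
  k³ + 5k² + 17k + 328 = (k³ − 6k² + 50k − 123) + (11k² − 33k + 451)
  k³ − 6k² + 50k − 123 = ((1/11)k − 3/11)(11k² − 33k + 451) + (0)
Last nonzero remainder: 11k² − 33k + 451. Dividing through by 11 gives the monic gcd k² − 3k + 41.

k² − 3k + 41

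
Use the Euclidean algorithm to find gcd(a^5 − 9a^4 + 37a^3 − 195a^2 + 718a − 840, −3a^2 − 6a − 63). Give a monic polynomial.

Euclidean algorithm in ℚ[a]:
  a^5 − 9a^4 + 37a^3 − 195a^2 + 718a − 840 = (−(1/3)a^3 + (11/3)a^2 − (38/3)a + 40/3)(−3a^2 − 6a − 63) + (0)
Last nonzero remainder: −3a^2 − 6a − 63. Dividing through by −3 gives the monic gcd a^2 + 2a + 21.

a^2 + 2a + 21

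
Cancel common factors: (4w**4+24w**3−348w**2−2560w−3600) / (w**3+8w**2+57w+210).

(4w**3+4w**2−368w−720)/(w**2+3w+42)

Euclidean algorithm in ℚ[w]:
  4w**4+24w**3−348w**2−2560w−3600 = (4w−8)(w**3+8w**2+57w+210) + (−512w**2−2944w−1920)
  w**3+8w**2+57w+210 = (−(1/512)w−9/2048)(−512w**2−2944w−1920) + ((645/16)w+3225/16)
  −512w**2−2944w−1920 = (−(8192/645)w−2048/215)((645/16)w+3225/16) + (0)
Last nonzero remainder: (645/16)w+3225/16. Dividing through by 645/16 gives the monic gcd w+5.
Cancel w+5 from numerator and denominator to get the reduced form.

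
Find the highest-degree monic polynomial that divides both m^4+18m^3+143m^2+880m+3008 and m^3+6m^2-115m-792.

m+8

Euclidean algorithm in ℚ[m]:
  m^4+18m^3+143m^2+880m+3008 = (m+12)(m^3+6m^2-115m-792) + (186m^2+3052m+12512)
  m^3+6m^2-115m-792 = ((1/186)m-484/8649)(186m^2+3052m+12512) + (-(99275/8649)m-794200/8649)
  186m^2+3052m+12512 = (-(1608714/99275)m-13527036/99275)(-(99275/8649)m-794200/8649) + (0)
Last nonzero remainder: -(99275/8649)m-794200/8649. Dividing through by -99275/8649 gives the monic gcd m+8.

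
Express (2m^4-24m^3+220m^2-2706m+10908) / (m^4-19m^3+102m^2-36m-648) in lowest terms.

Euclidean algorithm in ℚ[m]:
  2m^4-24m^3+220m^2-2706m+10908 = (2)(m^4-19m^3+102m^2-36m-648) + (14m^3+16m^2-2634m+12204)
  m^4-19m^3+102m^2-36m-648 = ((1/14)m-141/98)(14m^3+16m^2-2634m+12204) + ((15345/49)m^2-(230175/49)m+828630/49)
  14m^3+16m^2-2634m+12204 = ((686/15345)m+11074/15345)((15345/49)m^2-(230175/49)m+828630/49) + (0)
Last nonzero remainder: (15345/49)m^2-(230175/49)m+828630/49. Dividing through by 15345/49 gives the monic gcd m^2-15m+54.
Cancel m^2-15m+54 from numerator and denominator to get the reduced form.

(2m^2+6m+202)/(m^2-4m-12)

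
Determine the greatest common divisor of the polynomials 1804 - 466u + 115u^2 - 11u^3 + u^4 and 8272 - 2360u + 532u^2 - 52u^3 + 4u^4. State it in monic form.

Repeated division with remainder:
  u^4 - 11u^3 + 115u^2 - 466u + 1804 = (1/4)(4u^4 - 52u^3 + 532u^2 - 2360u + 8272) + (2u^3 - 18u^2 + 124u - 264)
  4u^4 - 52u^3 + 532u^2 - 2360u + 8272 = (2u - 8)(2u^3 - 18u^2 + 124u - 264) + (140u^2 - 840u + 6160)
  2u^3 - 18u^2 + 124u - 264 = ((1/70)u - 3/70)(140u^2 - 840u + 6160) + (0)
Last nonzero remainder: 140u^2 - 840u + 6160. Dividing through by 140 gives the monic gcd u^2 - 6u + 44.

44 - 6u + u^2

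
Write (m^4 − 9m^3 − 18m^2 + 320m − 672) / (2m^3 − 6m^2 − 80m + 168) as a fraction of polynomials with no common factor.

(m^2 − 8m + 16)/(2m − 4)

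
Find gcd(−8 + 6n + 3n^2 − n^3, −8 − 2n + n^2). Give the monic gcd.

Apply the Euclidean algorithm:
  −n^3 + 3n^2 + 6n − 8 = (−n + 1)(n^2 − 2n − 8) + (0)
The last nonzero remainder n^2 − 2n − 8 is already monic.

−8 − 2n + n^2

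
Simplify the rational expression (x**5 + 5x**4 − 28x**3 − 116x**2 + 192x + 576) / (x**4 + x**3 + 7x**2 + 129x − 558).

By polynomial division,
  x**5 + 5x**4 − 28x**3 − 116x**2 + 192x + 576 = (x + 4)(x**4 + x**3 + 7x**2 + 129x − 558) + (−39x**3 − 273x**2 + 234x + 2808)
  x**4 + x**3 + 7x**2 + 129x − 558 = (−(1/39)x + 2/13)(−39x**3 − 273x**2 + 234x + 2808) + (55x**2 + 165x − 990)
  −39x**3 − 273x**2 + 234x + 2808 = (−(39/55)x − 156/55)(55x**2 + 165x − 990) + (0)
Last nonzero remainder: 55x**2 + 165x − 990. Dividing through by 55 gives the monic gcd x**2 + 3x − 18.
Cancel x**2 + 3x − 18 from numerator and denominator to get the reduced form.

(x**3 + 2x**2 − 16x − 32)/(x**2 − 2x + 31)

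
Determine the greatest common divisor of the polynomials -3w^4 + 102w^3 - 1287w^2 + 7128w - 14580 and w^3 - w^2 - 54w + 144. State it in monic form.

w - 6

Repeated division with remainder:
  -3w^4 + 102w^3 - 1287w^2 + 7128w - 14580 = (-3w + 99)(w^3 - w^2 - 54w + 144) + (-1350w^2 + 12906w - 28836)
  w^3 - w^2 - 54w + 144 = (-(1/1350)w - 107/16875)(-1350w^2 + 12906w - 28836) + ((4046/625)w - 24276/625)
  -1350w^2 + 12906w - 28836 = (-(421875/2023)w + 1501875/2023)((4046/625)w - 24276/625) + (0)
Last nonzero remainder: (4046/625)w - 24276/625. Dividing through by 4046/625 gives the monic gcd w - 6.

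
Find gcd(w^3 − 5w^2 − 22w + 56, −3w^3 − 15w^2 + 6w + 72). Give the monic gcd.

By polynomial division,
  w^3 − 5w^2 − 22w + 56 = (−1/3)(−3w^3 − 15w^2 + 6w + 72) + (−10w^2 − 20w + 80)
  −3w^3 − 15w^2 + 6w + 72 = ((3/10)w + 9/10)(−10w^2 − 20w + 80) + (0)
Last nonzero remainder: −10w^2 − 20w + 80. Dividing through by −10 gives the monic gcd w^2 + 2w − 8.

w^2 + 2w − 8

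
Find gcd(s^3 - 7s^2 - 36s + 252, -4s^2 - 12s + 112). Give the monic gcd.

1

By polynomial division,
  s^3 - 7s^2 - 36s + 252 = (-(1/4)s + 5/2)(-4s^2 - 12s + 112) + (22s - 28)
  -4s^2 - 12s + 112 = (-(2/11)s - 94/121)(22s - 28) + (10920/121)
  22s - 28 = ((1331/5460)s - 121/390)(10920/121) + (0)
The last nonzero remainder is the constant 10920/121, so the polynomials are coprime and gcd = 1.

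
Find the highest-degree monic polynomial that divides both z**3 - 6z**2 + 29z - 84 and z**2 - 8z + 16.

Euclidean algorithm in ℚ[z]:
  z**3 - 6z**2 + 29z - 84 = (z + 2)(z**2 - 8z + 16) + (29z - 116)
  z**2 - 8z + 16 = ((1/29)z - 4/29)(29z - 116) + (0)
Last nonzero remainder: 29z - 116. Dividing through by 29 gives the monic gcd z - 4.

z - 4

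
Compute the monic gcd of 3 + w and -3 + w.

1

Apply the Euclidean algorithm:
  w + 3 = (w - 3) + (6)
  w - 3 = ((1/6)w - 1/2)(6) + (0)
The last nonzero remainder is the constant 6, so the polynomials are coprime and gcd = 1.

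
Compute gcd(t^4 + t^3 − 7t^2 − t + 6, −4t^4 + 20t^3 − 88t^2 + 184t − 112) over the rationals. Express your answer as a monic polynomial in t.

t^2 − 3t + 2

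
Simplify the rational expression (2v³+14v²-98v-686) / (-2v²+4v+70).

(-v²-14v-49)/(v+5)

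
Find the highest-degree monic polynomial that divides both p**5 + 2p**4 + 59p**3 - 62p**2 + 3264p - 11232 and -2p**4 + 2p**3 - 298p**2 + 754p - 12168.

p**2 - 5p + 52

Euclidean algorithm in ℚ[p]:
  p**5 + 2p**4 + 59p**3 - 62p**2 + 3264p - 11232 = (-(1/2)p - 3/2)(-2p**4 + 2p**3 - 298p**2 + 754p - 12168) + (-87p**3 - 132p**2 - 1689p - 29484)
  -2p**4 + 2p**3 - 298p**2 + 754p - 12168 = ((2/87)p - 146/2523)(-87p**3 - 132p**2 - 1689p - 29484) + (-(224388/841)p**2 + (1121940/841)p - 11668176/841)
  -87p**3 - 132p**2 - 1689p - 29484 = ((24389/74796)p + 52983/24932)(-(224388/841)p**2 + (1121940/841)p - 11668176/841) + (0)
Last nonzero remainder: -(224388/841)p**2 + (1121940/841)p - 11668176/841. Dividing through by -224388/841 gives the monic gcd p**2 - 5p + 52.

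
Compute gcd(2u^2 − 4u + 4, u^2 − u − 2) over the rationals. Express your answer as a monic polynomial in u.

Euclidean algorithm in ℚ[u]:
  2u^2 − 4u + 4 = (2)(u^2 − u − 2) + (−2u + 8)
  u^2 − u − 2 = (−(1/2)u − 3/2)(−2u + 8) + (10)
  −2u + 8 = (−(1/5)u + 4/5)(10) + (0)
The last nonzero remainder is the constant 10, so the polynomials are coprime and gcd = 1.

1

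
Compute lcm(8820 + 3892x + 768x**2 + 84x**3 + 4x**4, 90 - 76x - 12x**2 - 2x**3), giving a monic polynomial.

-2205 + 1232x + 781x**2 + 171x**3 + 20x**4 + x**5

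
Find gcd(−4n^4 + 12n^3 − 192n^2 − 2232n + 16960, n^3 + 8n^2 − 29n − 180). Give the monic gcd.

n − 5

Euclidean algorithm in ℚ[n]:
  −4n^4 + 12n^3 − 192n^2 − 2232n + 16960 = (−4n + 44)(n^3 + 8n^2 − 29n − 180) + (−660n^2 − 1676n + 24880)
  n^3 + 8n^2 − 29n − 180 = (−(1/660)n − 901/108900)(−660n^2 − 1676n + 24880) + (−(140744/27225)n + 140744/5445)
  −660n^2 − 1676n + 24880 = ((4492125/35186)n + 16933950/17593)(−(140744/27225)n + 140744/5445) + (0)
Last nonzero remainder: −(140744/27225)n + 140744/5445. Dividing through by −140744/27225 gives the monic gcd n − 5.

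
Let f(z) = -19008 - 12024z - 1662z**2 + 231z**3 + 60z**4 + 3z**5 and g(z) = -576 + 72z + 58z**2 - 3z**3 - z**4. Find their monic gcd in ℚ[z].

-192 - 40z + 6z**2 + z**3

Apply the Euclidean algorithm:
  3z**5 + 60z**4 + 231z**3 - 1662z**2 - 12024z - 19008 = (-3z - 51)(-z**4 - 3z**3 + 58z**2 + 72z - 576) + (252z**3 + 1512z**2 - 10080z - 48384)
  -z**4 - 3z**3 + 58z**2 + 72z - 576 = (-(1/252)z + 1/84)(252z**3 + 1512z**2 - 10080z - 48384) + (0)
Last nonzero remainder: 252z**3 + 1512z**2 - 10080z - 48384. Dividing through by 252 gives the monic gcd z**3 + 6z**2 - 40z - 192.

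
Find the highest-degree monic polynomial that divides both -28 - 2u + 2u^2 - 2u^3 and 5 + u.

1

Euclidean algorithm in ℚ[u]:
  -2u^3 + 2u^2 - 2u - 28 = (-2u^2 + 12u - 62)(u + 5) + (282)
  u + 5 = ((1/282)u + 5/282)(282) + (0)
The last nonzero remainder is the constant 282, so the polynomials are coprime and gcd = 1.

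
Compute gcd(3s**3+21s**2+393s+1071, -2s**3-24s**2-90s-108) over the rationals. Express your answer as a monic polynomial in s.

s+3

Repeated division with remainder:
  3s**3+21s**2+393s+1071 = (-3/2)(-2s**3-24s**2-90s-108) + (-15s**2+258s+909)
  -2s**3-24s**2-90s-108 = ((2/15)s+292/75)(-15s**2+258s+909) + (-(30392/25)s-91176/25)
  -15s**2+258s+909 = ((375/30392)s-7575/30392)(-(30392/25)s-91176/25) + (0)
Last nonzero remainder: -(30392/25)s-91176/25. Dividing through by -30392/25 gives the monic gcd s+3.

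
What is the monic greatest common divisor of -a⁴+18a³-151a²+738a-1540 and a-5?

Euclidean algorithm in ℚ[a]:
  -a⁴+18a³-151a²+738a-1540 = (-a³+13a²-86a+308)(a-5) + (0)
The last nonzero remainder a-5 is already monic.

a-5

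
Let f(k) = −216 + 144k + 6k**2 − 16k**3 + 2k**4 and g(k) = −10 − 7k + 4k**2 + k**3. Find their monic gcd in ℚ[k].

−2 + k

By polynomial division,
  2k**4 − 16k**3 + 6k**2 + 144k − 216 = (2k − 24)(k**3 + 4k**2 − 7k − 10) + (116k**2 − 4k − 456)
  k**3 + 4k**2 − 7k − 10 = ((1/116)k + 117/3364)(116k**2 − 4k − 456) + (−(2464/841)k + 4928/841)
  116k**2 − 4k − 456 = (−(24389/616)k − 47937/616)(−(2464/841)k + 4928/841) + (0)
Last nonzero remainder: −(2464/841)k + 4928/841. Dividing through by −2464/841 gives the monic gcd k − 2.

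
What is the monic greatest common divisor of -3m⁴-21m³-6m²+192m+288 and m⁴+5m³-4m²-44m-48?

m³+3m²-10m-24

By polynomial division,
  -3m⁴-21m³-6m²+192m+288 = (-3)(m⁴+5m³-4m²-44m-48) + (-6m³-18m²+60m+144)
  m⁴+5m³-4m²-44m-48 = (-(1/6)m-1/3)(-6m³-18m²+60m+144) + (0)
Last nonzero remainder: -6m³-18m²+60m+144. Dividing through by -6 gives the monic gcd m³+3m²-10m-24.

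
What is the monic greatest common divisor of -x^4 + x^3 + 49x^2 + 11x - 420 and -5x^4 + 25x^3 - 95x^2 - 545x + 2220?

x^2 + x - 12

Euclidean algorithm in ℚ[x]:
  -x^4 + x^3 + 49x^2 + 11x - 420 = (1/5)(-5x^4 + 25x^3 - 95x^2 - 545x + 2220) + (-4x^3 + 68x^2 + 120x - 864)
  -5x^4 + 25x^3 - 95x^2 - 545x + 2220 = ((5/4)x + 15)(-4x^3 + 68x^2 + 120x - 864) + (-1265x^2 - 1265x + 15180)
  -4x^3 + 68x^2 + 120x - 864 = ((4/1265)x - 72/1265)(-1265x^2 - 1265x + 15180) + (0)
Last nonzero remainder: -1265x^2 - 1265x + 15180. Dividing through by -1265 gives the monic gcd x^2 + x - 12.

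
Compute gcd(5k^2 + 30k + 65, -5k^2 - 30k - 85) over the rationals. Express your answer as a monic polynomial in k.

1

Euclidean algorithm in ℚ[k]:
  5k^2 + 30k + 65 = (-1)(-5k^2 - 30k - 85) + (-20)
  -5k^2 - 30k - 85 = ((1/4)k^2 + (3/2)k + 17/4)(-20) + (0)
The last nonzero remainder is the constant -20, so the polynomials are coprime and gcd = 1.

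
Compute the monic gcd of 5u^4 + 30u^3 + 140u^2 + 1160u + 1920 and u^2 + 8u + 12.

By polynomial division,
  5u^4 + 30u^3 + 140u^2 + 1160u + 1920 = (5u^2 - 10u + 160)(u^2 + 8u + 12) + (0)
The last nonzero remainder u^2 + 8u + 12 is already monic.

u^2 + 8u + 12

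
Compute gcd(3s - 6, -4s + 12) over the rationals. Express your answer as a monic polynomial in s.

Euclidean algorithm in ℚ[s]:
  3s - 6 = (-3/4)(-4s + 12) + (3)
  -4s + 12 = (-(4/3)s + 4)(3) + (0)
The last nonzero remainder is the constant 3, so the polynomials are coprime and gcd = 1.

1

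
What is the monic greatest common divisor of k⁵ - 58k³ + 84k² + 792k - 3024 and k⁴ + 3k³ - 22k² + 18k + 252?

k³ - 22k + 84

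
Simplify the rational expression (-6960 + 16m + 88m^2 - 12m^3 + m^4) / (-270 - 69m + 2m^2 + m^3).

(-1160 + 196m - 18m^2 + m^3)/(-45 - 4m + m^2)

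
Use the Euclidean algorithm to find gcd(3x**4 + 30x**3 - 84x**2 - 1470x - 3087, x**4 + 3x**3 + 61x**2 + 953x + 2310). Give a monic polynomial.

x**2 + 10x + 21

Euclidean algorithm in ℚ[x]:
  3x**4 + 30x**3 - 84x**2 - 1470x - 3087 = (3)(x**4 + 3x**3 + 61x**2 + 953x + 2310) + (21x**3 - 267x**2 - 4329x - 10017)
  x**4 + 3x**3 + 61x**2 + 953x + 2310 = ((1/21)x + 110/147)(21x**3 - 267x**2 - 4329x - 10017) + ((22880/49)x**2 + (228800/49)x + 68640/7)
  21x**3 - 267x**2 - 4329x - 10017 = ((1029/22880)x - 23373/22880)((22880/49)x**2 + (228800/49)x + 68640/7) + (0)
Last nonzero remainder: (22880/49)x**2 + (228800/49)x + 68640/7. Dividing through by 22880/49 gives the monic gcd x**2 + 10x + 21.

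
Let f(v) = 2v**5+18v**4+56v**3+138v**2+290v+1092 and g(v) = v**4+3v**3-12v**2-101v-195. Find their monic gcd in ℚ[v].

v**2+5v+13

Apply the Euclidean algorithm:
  2v**5+18v**4+56v**3+138v**2+290v+1092 = (2v+12)(v**4+3v**3-12v**2-101v-195) + (44v**3+484v**2+1892v+3432)
  v**4+3v**3-12v**2-101v-195 = ((1/44)v-2/11)(44v**3+484v**2+1892v+3432) + (33v**2+165v+429)
  44v**3+484v**2+1892v+3432 = ((4/3)v+8)(33v**2+165v+429) + (0)
Last nonzero remainder: 33v**2+165v+429. Dividing through by 33 gives the monic gcd v**2+5v+13.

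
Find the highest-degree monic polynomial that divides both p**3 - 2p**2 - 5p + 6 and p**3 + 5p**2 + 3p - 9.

p - 1

Euclidean algorithm in ℚ[p]:
  p**3 - 2p**2 - 5p + 6 = (p**3 + 5p**2 + 3p - 9) + (-7p**2 - 8p + 15)
  p**3 + 5p**2 + 3p - 9 = (-(1/7)p - 27/49)(-7p**2 - 8p + 15) + ((36/49)p - 36/49)
  -7p**2 - 8p + 15 = (-(343/36)p - 245/12)((36/49)p - 36/49) + (0)
Last nonzero remainder: (36/49)p - 36/49. Dividing through by 36/49 gives the monic gcd p - 1.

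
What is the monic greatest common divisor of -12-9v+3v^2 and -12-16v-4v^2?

Euclidean algorithm in ℚ[v]:
  3v^2-9v-12 = (-3/4)(-4v^2-16v-12) + (-21v-21)
  -4v^2-16v-12 = ((4/21)v+4/7)(-21v-21) + (0)
Last nonzero remainder: -21v-21. Dividing through by -21 gives the monic gcd v+1.

1+v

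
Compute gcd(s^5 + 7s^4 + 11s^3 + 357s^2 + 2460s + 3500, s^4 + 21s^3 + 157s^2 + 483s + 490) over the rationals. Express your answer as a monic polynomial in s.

s^3 + 14s^2 + 59s + 70

Euclidean algorithm in ℚ[s]:
  s^5 + 7s^4 + 11s^3 + 357s^2 + 2460s + 3500 = (s - 14)(s^4 + 21s^3 + 157s^2 + 483s + 490) + (148s^3 + 2072s^2 + 8732s + 10360)
  s^4 + 21s^3 + 157s^2 + 483s + 490 = ((1/148)s + 7/148)(148s^3 + 2072s^2 + 8732s + 10360) + (0)
Last nonzero remainder: 148s^3 + 2072s^2 + 8732s + 10360. Dividing through by 148 gives the monic gcd s^3 + 14s^2 + 59s + 70.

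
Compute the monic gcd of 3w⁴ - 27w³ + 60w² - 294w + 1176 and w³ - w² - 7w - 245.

w - 7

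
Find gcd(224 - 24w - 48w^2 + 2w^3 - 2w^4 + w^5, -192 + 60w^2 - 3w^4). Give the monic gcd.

Repeated division with remainder:
  w^5 - 2w^4 + 2w^3 - 48w^2 - 24w + 224 = (-(1/3)w + 2/3)(-3w^4 + 60w^2 - 192) + (22w^3 - 88w^2 - 88w + 352)
  -3w^4 + 60w^2 - 192 = (-(3/22)w - 6/11)(22w^3 - 88w^2 - 88w + 352) + (0)
Last nonzero remainder: 22w^3 - 88w^2 - 88w + 352. Dividing through by 22 gives the monic gcd w^3 - 4w^2 - 4w + 16.

16 - 4w - 4w^2 + w^3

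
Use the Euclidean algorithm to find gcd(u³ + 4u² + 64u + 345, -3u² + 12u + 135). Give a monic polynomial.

u + 5

Repeated division with remainder:
  u³ + 4u² + 64u + 345 = (-(1/3)u - 8/3)(-3u² + 12u + 135) + (141u + 705)
  -3u² + 12u + 135 = (-(1/47)u + 9/47)(141u + 705) + (0)
Last nonzero remainder: 141u + 705. Dividing through by 141 gives the monic gcd u + 5.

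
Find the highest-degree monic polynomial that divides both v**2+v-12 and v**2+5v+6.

1

Euclidean algorithm in ℚ[v]:
  v**2+v-12 = (v**2+5v+6) + (-4v-18)
  v**2+5v+6 = (-(1/4)v-1/8)(-4v-18) + (15/4)
  -4v-18 = (-(16/15)v-24/5)(15/4) + (0)
The last nonzero remainder is the constant 15/4, so the polynomials are coprime and gcd = 1.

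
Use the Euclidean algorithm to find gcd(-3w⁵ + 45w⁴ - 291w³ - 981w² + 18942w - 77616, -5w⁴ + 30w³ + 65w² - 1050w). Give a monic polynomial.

w² - 11w + 42

Apply the Euclidean algorithm:
  -3w⁵ + 45w⁴ - 291w³ - 981w² + 18942w - 77616 = ((3/5)w - 27/5)(-5w⁴ + 30w³ + 65w² - 1050w) + (-168w³ + 13272w - 77616)
  -5w⁴ + 30w³ + 65w² - 1050w = ((5/168)w - 5/28)(-168w³ + 13272w - 77616) + (-330w² + 3630w - 13860)
  -168w³ + 13272w - 77616 = ((28/55)w + 28/5)(-330w² + 3630w - 13860) + (0)
Last nonzero remainder: -330w² + 3630w - 13860. Dividing through by -330 gives the monic gcd w² - 11w + 42.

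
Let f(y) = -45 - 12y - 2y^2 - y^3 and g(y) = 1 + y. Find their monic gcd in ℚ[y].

1

Euclidean algorithm in ℚ[y]:
  -y^3 - 2y^2 - 12y - 45 = (-y^2 - y - 11)(y + 1) + (-34)
  y + 1 = (-(1/34)y - 1/34)(-34) + (0)
The last nonzero remainder is the constant -34, so the polynomials are coprime and gcd = 1.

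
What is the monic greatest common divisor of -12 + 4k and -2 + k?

1

By polynomial division,
  4k - 12 = (4)(k - 2) + (-4)
  k - 2 = (-(1/4)k + 1/2)(-4) + (0)
The last nonzero remainder is the constant -4, so the polynomials are coprime and gcd = 1.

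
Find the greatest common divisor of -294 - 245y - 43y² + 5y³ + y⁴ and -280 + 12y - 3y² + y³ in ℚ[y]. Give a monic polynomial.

-7 + y

Apply the Euclidean algorithm:
  y⁴ + 5y³ - 43y² - 245y - 294 = (y + 8)(y³ - 3y² + 12y - 280) + (-31y² - 61y + 1946)
  y³ - 3y² + 12y - 280 = (-(1/31)y + 154/961)(-31y² - 61y + 1946) + ((81252/961)y - 568764/961)
  -31y² - 61y + 1946 = (-(29791/81252)y - 133579/40626)((81252/961)y - 568764/961) + (0)
Last nonzero remainder: (81252/961)y - 568764/961. Dividing through by 81252/961 gives the monic gcd y - 7.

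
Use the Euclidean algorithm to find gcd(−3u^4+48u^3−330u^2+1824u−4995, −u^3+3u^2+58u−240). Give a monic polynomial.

Apply the Euclidean algorithm:
  −3u^4+48u^3−330u^2+1824u−4995 = (3u−39)(−u^3+3u^2+58u−240) + (−387u^2+4806u−14355)
  −u^3+3u^2+58u−240 = ((1/387)u+45/1849)(−387u^2+4806u−14355) + (−(40443/1849)u+202215/1849)
  −387u^2+4806u−14355 = ((238521/13481)u−1769493/13481)(−(40443/1849)u+202215/1849) + (0)
Last nonzero remainder: −(40443/1849)u+202215/1849. Dividing through by −40443/1849 gives the monic gcd u−5.

u−5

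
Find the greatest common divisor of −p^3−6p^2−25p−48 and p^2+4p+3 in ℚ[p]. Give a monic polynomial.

p+3

By polynomial division,
  −p^3−6p^2−25p−48 = (−p−2)(p^2+4p+3) + (−14p−42)
  p^2+4p+3 = (−(1/14)p−1/14)(−14p−42) + (0)
Last nonzero remainder: −14p−42. Dividing through by −14 gives the monic gcd p+3.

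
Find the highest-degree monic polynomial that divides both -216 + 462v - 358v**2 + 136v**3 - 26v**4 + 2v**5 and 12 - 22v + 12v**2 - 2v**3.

By polynomial division,
  2v**5 - 26v**4 + 136v**3 - 358v**2 + 462v - 216 = (-v**2 + 7v - 15)(-2v**3 + 12v**2 - 22v + 12) + (-12v**2 + 48v - 36)
  -2v**3 + 12v**2 - 22v + 12 = ((1/6)v - 1/3)(-12v**2 + 48v - 36) + (0)
Last nonzero remainder: -12v**2 + 48v - 36. Dividing through by -12 gives the monic gcd v**2 - 4v + 3.

3 - 4v + v**2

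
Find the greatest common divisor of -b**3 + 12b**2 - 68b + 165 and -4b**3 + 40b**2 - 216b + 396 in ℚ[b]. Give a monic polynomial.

Repeated division with remainder:
  -b**3 + 12b**2 - 68b + 165 = (1/4)(-4b**3 + 40b**2 - 216b + 396) + (2b**2 - 14b + 66)
  -4b**3 + 40b**2 - 216b + 396 = (-2b + 6)(2b**2 - 14b + 66) + (0)
Last nonzero remainder: 2b**2 - 14b + 66. Dividing through by 2 gives the monic gcd b**2 - 7b + 33.

b**2 - 7b + 33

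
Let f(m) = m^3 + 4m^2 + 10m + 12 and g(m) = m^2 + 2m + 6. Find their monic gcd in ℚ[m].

m^2 + 2m + 6

Repeated division with remainder:
  m^3 + 4m^2 + 10m + 12 = (m + 2)(m^2 + 2m + 6) + (0)
The last nonzero remainder m^2 + 2m + 6 is already monic.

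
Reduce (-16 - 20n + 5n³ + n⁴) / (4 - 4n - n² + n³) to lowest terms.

(4 + 5n + n²)/(-1 + n)

Euclidean algorithm in ℚ[n]:
  n⁴ + 5n³ - 20n - 16 = (n + 6)(n³ - n² - 4n + 4) + (10n² - 40)
  n³ - n² - 4n + 4 = ((1/10)n - 1/10)(10n² - 40) + (0)
Last nonzero remainder: 10n² - 40. Dividing through by 10 gives the monic gcd n² - 4.
Cancel n² - 4 from numerator and denominator to get the reduced form.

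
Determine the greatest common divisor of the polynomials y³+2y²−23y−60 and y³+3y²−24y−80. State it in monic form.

y²−y−20

By polynomial division,
  y³+2y²−23y−60 = (y³+3y²−24y−80) + (−y²+y+20)
  y³+3y²−24y−80 = (−y−4)(−y²+y+20) + (0)
Last nonzero remainder: −y²+y+20. Dividing through by −1 gives the monic gcd y²−y−20.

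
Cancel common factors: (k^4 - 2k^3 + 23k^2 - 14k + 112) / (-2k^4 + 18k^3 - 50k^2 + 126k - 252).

Euclidean algorithm in ℚ[k]:
  k^4 - 2k^3 + 23k^2 - 14k + 112 = (-1/2)(-2k^4 + 18k^3 - 50k^2 + 126k - 252) + (7k^3 - 2k^2 + 49k - 14)
  -2k^4 + 18k^3 - 50k^2 + 126k - 252 = (-(2/7)k + 122/49)(7k^3 - 2k^2 + 49k - 14) + (-(1520/49)k^2 - 1520/7)
  7k^3 - 2k^2 + 49k - 14 = (-(343/1520)k + 49/760)(-(1520/49)k^2 - 1520/7) + (0)
Last nonzero remainder: -(1520/49)k^2 - 1520/7. Dividing through by -1520/49 gives the monic gcd k^2 + 7.
Cancel k^2 + 7 from numerator and denominator to get the reduced form.

(-k^2 + 2k - 16)/(2k^2 - 18k + 36)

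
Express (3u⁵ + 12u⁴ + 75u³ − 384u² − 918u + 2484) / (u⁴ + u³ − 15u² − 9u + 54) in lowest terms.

By polynomial division,
  3u⁵ + 12u⁴ + 75u³ − 384u² − 918u + 2484 = (3u + 9)(u⁴ + u³ − 15u² − 9u + 54) + (111u³ − 222u² − 999u + 1998)
  u⁴ + u³ − 15u² − 9u + 54 = ((1/111)u + 1/37)(111u³ − 222u² − 999u + 1998) + (0)
Last nonzero remainder: 111u³ − 222u² − 999u + 1998. Dividing through by 111 gives the monic gcd u³ − 2u² − 9u + 18.
Cancel u³ − 2u² − 9u + 18 from numerator and denominator to get the reduced form.

(3u² + 18u + 138)/(u + 3)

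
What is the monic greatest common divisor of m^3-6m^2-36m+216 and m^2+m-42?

Apply the Euclidean algorithm:
  m^3-6m^2-36m+216 = (m-7)(m^2+m-42) + (13m-78)
  m^2+m-42 = ((1/13)m+7/13)(13m-78) + (0)
Last nonzero remainder: 13m-78. Dividing through by 13 gives the monic gcd m-6.

m-6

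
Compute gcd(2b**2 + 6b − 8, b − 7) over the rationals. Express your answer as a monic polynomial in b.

1

Repeated division with remainder:
  2b**2 + 6b − 8 = (2b + 20)(b − 7) + (132)
  b − 7 = ((1/132)b − 7/132)(132) + (0)
The last nonzero remainder is the constant 132, so the polynomials are coprime and gcd = 1.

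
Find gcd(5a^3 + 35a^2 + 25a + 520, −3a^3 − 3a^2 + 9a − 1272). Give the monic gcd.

a + 8

Euclidean algorithm in ℚ[a]:
  5a^3 + 35a^2 + 25a + 520 = (−5/3)(−3a^3 − 3a^2 + 9a − 1272) + (30a^2 + 40a − 1600)
  −3a^3 − 3a^2 + 9a − 1272 = (−(1/10)a + 1/30)(30a^2 + 40a − 1600) + (−(457/3)a − 3656/3)
  30a^2 + 40a − 1600 = (−(90/457)a + 600/457)(−(457/3)a − 3656/3) + (0)
Last nonzero remainder: −(457/3)a − 3656/3. Dividing through by −457/3 gives the monic gcd a + 8.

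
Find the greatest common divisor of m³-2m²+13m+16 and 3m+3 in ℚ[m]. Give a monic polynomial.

m+1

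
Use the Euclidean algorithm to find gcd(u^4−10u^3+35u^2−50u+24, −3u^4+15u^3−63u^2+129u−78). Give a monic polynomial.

u^2−3u+2

By polynomial division,
  u^4−10u^3+35u^2−50u+24 = (−1/3)(−3u^4+15u^3−63u^2+129u−78) + (−5u^3+14u^2−7u−2)
  −3u^4+15u^3−63u^2+129u−78 = ((3/5)u−33/25)(−5u^3+14u^2−7u−2) + (−(1008/25)u^2+(3024/25)u−2016/25)
  −5u^3+14u^2−7u−2 = ((125/1008)u+25/1008)(−(1008/25)u^2+(3024/25)u−2016/25) + (0)
Last nonzero remainder: −(1008/25)u^2+(3024/25)u−2016/25. Dividing through by −1008/25 gives the monic gcd u^2−3u+2.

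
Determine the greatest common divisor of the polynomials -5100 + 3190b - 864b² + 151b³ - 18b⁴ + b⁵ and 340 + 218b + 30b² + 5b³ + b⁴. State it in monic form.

Euclidean algorithm in ℚ[b]:
  b⁵ - 18b⁴ + 151b³ - 864b² + 3190b - 5100 = (b - 23)(b⁴ + 5b³ + 30b² + 218b + 340) + (236b³ - 392b² + 7864b + 2720)
  b⁴ + 5b³ + 30b² + 218b + 340 = ((1/236)b + 393/13924)(236b³ - 392b² + 7864b + 2720) + ((26950/3481)b² - (53900/3481)b + 916300/3481)
  236b³ - 392b² + 7864b + 2720 = ((410758/13475)b + 27848/2695)((26950/3481)b² - (53900/3481)b + 916300/3481) + (0)
Last nonzero remainder: (26950/3481)b² - (53900/3481)b + 916300/3481. Dividing through by 26950/3481 gives the monic gcd b² - 2b + 34.

34 - 2b + b²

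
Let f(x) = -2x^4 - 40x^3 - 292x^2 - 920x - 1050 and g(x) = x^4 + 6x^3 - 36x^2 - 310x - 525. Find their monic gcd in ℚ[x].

x^3 + 13x^2 + 55x + 75

Euclidean algorithm in ℚ[x]:
  -2x^4 - 40x^3 - 292x^2 - 920x - 1050 = (-2)(x^4 + 6x^3 - 36x^2 - 310x - 525) + (-28x^3 - 364x^2 - 1540x - 2100)
  x^4 + 6x^3 - 36x^2 - 310x - 525 = (-(1/28)x + 1/4)(-28x^3 - 364x^2 - 1540x - 2100) + (0)
Last nonzero remainder: -28x^3 - 364x^2 - 1540x - 2100. Dividing through by -28 gives the monic gcd x^3 + 13x^2 + 55x + 75.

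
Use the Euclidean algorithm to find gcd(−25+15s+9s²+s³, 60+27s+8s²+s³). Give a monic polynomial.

5+s

Euclidean algorithm in ℚ[s]:
  s³+9s²+15s−25 = (s³+8s²+27s+60) + (s²−12s−85)
  s³+8s²+27s+60 = (s+20)(s²−12s−85) + (352s+1760)
  s²−12s−85 = ((1/352)s−17/352)(352s+1760) + (0)
Last nonzero remainder: 352s+1760. Dividing through by 352 gives the monic gcd s+5.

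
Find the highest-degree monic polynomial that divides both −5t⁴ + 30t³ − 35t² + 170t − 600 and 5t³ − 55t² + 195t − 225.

Euclidean algorithm in ℚ[t]:
  −5t⁴ + 30t³ − 35t² + 170t − 600 = (−t − 5)(5t³ − 55t² + 195t − 225) + (−115t² + 920t − 1725)
  5t³ − 55t² + 195t − 225 = (−(1/23)t + 3/23)(−115t² + 920t − 1725) + (0)
Last nonzero remainder: −115t² + 920t − 1725. Dividing through by −115 gives the monic gcd t² − 8t + 15.

t² − 8t + 15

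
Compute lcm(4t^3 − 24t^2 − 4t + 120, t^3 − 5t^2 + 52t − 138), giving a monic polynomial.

Repeated division with remainder:
  4t^3 − 24t^2 − 4t + 120 = (4)(t^3 − 5t^2 + 52t − 138) + (−4t^2 − 212t + 672)
  t^3 − 5t^2 + 52t − 138 = (−(1/4)t + 29/2)(−4t^2 − 212t + 672) + (3294t − 9882)
  −4t^2 − 212t + 672 = (−(2/1647)t − 112/1647)(3294t − 9882) + (0)
Last nonzero remainder: 3294t − 9882. Dividing through by 3294 gives the monic gcd t − 3.
Then lcm(f, g) = f·g / gcd(f, g); expanding and making the result monic gives the answer.

t^5 − 8t^4 + 57t^3 − 244t^2 − 106t + 1380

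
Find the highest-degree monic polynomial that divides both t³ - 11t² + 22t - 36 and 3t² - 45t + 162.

t - 9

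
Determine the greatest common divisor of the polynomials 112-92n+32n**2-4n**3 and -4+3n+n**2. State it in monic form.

Euclidean algorithm in ℚ[n]:
  -4n**3+32n**2-92n+112 = (-4n+44)(n**2+3n-4) + (-240n+288)
  n**2+3n-4 = (-(1/240)n-7/400)(-240n+288) + (26/25)
  -240n+288 = (-(3000/13)n+3600/13)(26/25) + (0)
The last nonzero remainder is the constant 26/25, so the polynomials are coprime and gcd = 1.

1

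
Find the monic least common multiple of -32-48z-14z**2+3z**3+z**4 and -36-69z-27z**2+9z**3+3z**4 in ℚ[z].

96+208z+106z**2-29z**3-23z**4+z**5+z**6

Euclidean algorithm in ℚ[z]:
  z**4+3z**3-14z**2-48z-32 = (1/3)(3z**4+9z**3-27z**2-69z-36) + (-5z**2-25z-20)
  3z**4+9z**3-27z**2-69z-36 = (-(3/5)z**2+(6/5)z+9/5)(-5z**2-25z-20) + (0)
Last nonzero remainder: -5z**2-25z-20. Dividing through by -5 gives the monic gcd z**2+5z+4.
Then lcm(f, g) = f·g / gcd(f, g); expanding and making the result monic gives the answer.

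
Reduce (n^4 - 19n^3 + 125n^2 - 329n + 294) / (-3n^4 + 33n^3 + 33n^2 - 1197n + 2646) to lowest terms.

(-n + 2)/(3n + 18)

Euclidean algorithm in ℚ[n]:
  n^4 - 19n^3 + 125n^2 - 329n + 294 = (-1/3)(-3n^4 + 33n^3 + 33n^2 - 1197n + 2646) + (-8n^3 + 136n^2 - 728n + 1176)
  -3n^4 + 33n^3 + 33n^2 - 1197n + 2646 = ((3/8)n + 9/4)(-8n^3 + 136n^2 - 728n + 1176) + (0)
Last nonzero remainder: -8n^3 + 136n^2 - 728n + 1176. Dividing through by -8 gives the monic gcd n^3 - 17n^2 + 91n - 147.
Cancel n^3 - 17n^2 + 91n - 147 from numerator and denominator to get the reduced form.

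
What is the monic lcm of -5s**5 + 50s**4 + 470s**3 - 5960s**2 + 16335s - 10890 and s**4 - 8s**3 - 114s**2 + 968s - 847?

Euclidean algorithm in ℚ[s]:
  -5s**5 + 50s**4 + 470s**3 - 5960s**2 + 16335s - 10890 = (-5s + 10)(s**4 - 8s**3 - 114s**2 + 968s - 847) + (-20s**3 + 20s**2 + 2420s - 2420)
  s**4 - 8s**3 - 114s**2 + 968s - 847 = (-(1/20)s + 7/20)(-20s**3 + 20s**2 + 2420s - 2420) + (0)
Last nonzero remainder: -20s**3 + 20s**2 + 2420s - 2420. Dividing through by -20 gives the monic gcd s**3 - s**2 - 121s + 121.
Then lcm(f, g) = f·g / gcd(f, g); expanding and making the result monic gives the answer.

s**6 - 17s**5 - 24s**4 + 1850s**3 - 11611s**2 + 25047s - 15246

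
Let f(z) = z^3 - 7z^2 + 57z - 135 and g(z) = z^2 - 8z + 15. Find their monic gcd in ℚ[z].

z - 3

Repeated division with remainder:
  z^3 - 7z^2 + 57z - 135 = (z + 1)(z^2 - 8z + 15) + (50z - 150)
  z^2 - 8z + 15 = ((1/50)z - 1/10)(50z - 150) + (0)
Last nonzero remainder: 50z - 150. Dividing through by 50 gives the monic gcd z - 3.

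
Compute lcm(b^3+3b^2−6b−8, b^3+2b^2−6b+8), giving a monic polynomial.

b^5+b^4−10b^3+10b^2+4b−16

By polynomial division,
  b^3+3b^2−6b−8 = (b^3+2b^2−6b+8) + (b^2−16)
  b^3+2b^2−6b+8 = (b+2)(b^2−16) + (10b+40)
  b^2−16 = ((1/10)b−2/5)(10b+40) + (0)
Last nonzero remainder: 10b+40. Dividing through by 10 gives the monic gcd b+4.
Then lcm(f, g) = f·g / gcd(f, g); expanding and making the result monic gives the answer.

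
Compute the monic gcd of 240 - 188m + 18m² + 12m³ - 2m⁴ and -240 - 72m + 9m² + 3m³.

-20 - m + m²

Euclidean algorithm in ℚ[m]:
  -2m⁴ + 12m³ + 18m² - 188m + 240 = (-(2/3)m + 6)(3m³ + 9m² - 72m - 240) + (-84m² + 84m + 1680)
  3m³ + 9m² - 72m - 240 = (-(1/28)m - 1/7)(-84m² + 84m + 1680) + (0)
Last nonzero remainder: -84m² + 84m + 1680. Dividing through by -84 gives the monic gcd m² - m - 20.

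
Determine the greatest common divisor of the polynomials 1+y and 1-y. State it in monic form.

1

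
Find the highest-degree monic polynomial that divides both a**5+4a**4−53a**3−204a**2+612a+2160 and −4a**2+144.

a**2−36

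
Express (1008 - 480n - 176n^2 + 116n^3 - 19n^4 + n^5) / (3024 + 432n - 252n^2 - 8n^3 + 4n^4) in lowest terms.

Euclidean algorithm in ℚ[n]:
  n^5 - 19n^4 + 116n^3 - 176n^2 - 480n + 1008 = ((1/4)n - 17/4)(4n^4 - 8n^3 - 252n^2 + 432n + 3024) + (145n^3 - 1355n^2 + 600n + 13860)
  4n^4 - 8n^3 - 252n^2 + 432n + 3024 = ((4/145)n + 852/4205)(145n^3 - 1355n^2 + 600n + 13860) + ((5040/841)n^2 - (60480/841)n + 181440/841)
  145n^3 - 1355n^2 + 600n + 13860 = ((24389/1008)n + 9251/144)((5040/841)n^2 - (60480/841)n + 181440/841) + (0)
Last nonzero remainder: (5040/841)n^2 - (60480/841)n + 181440/841. Dividing through by 5040/841 gives the monic gcd n^2 - 12n + 36.
Cancel n^2 - 12n + 36 from numerator and denominator to get the reduced form.

(28 - 4n - 7n^2 + n^3)/(84 + 40n + 4n^2)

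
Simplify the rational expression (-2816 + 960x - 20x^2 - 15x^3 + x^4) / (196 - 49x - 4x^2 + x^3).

By polynomial division,
  x^4 - 15x^3 - 20x^2 + 960x - 2816 = (x - 11)(x^3 - 4x^2 - 49x + 196) + (-15x^2 + 225x - 660)
  x^3 - 4x^2 - 49x + 196 = (-(1/15)x - 11/15)(-15x^2 + 225x - 660) + (72x - 288)
  -15x^2 + 225x - 660 = (-(5/24)x + 55/24)(72x - 288) + (0)
Last nonzero remainder: 72x - 288. Dividing through by 72 gives the monic gcd x - 4.
Cancel x - 4 from numerator and denominator to get the reduced form.

(704 - 64x - 11x^2 + x^3)/(-49 + x^2)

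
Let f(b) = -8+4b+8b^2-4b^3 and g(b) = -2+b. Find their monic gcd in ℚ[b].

-2+b

By polynomial division,
  -4b^3+8b^2+4b-8 = (-4b^2+4)(b-2) + (0)
The last nonzero remainder b-2 is already monic.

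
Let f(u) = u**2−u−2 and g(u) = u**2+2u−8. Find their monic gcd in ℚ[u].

Apply the Euclidean algorithm:
  u**2−u−2 = (u**2+2u−8) + (−3u+6)
  u**2+2u−8 = (−(1/3)u−4/3)(−3u+6) + (0)
Last nonzero remainder: −3u+6. Dividing through by −3 gives the monic gcd u−2.

u−2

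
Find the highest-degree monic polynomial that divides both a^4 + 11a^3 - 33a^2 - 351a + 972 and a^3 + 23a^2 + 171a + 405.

a^2 + 18a + 81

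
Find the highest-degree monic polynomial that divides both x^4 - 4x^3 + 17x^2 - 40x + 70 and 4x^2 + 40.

x^2 + 10

Repeated division with remainder:
  x^4 - 4x^3 + 17x^2 - 40x + 70 = ((1/4)x^2 - x + 7/4)(4x^2 + 40) + (0)
Last nonzero remainder: 4x^2 + 40. Dividing through by 4 gives the monic gcd x^2 + 10.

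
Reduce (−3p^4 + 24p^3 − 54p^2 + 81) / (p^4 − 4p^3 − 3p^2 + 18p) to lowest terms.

(−3p^2 + 6p + 9)/(p^2 + 2p)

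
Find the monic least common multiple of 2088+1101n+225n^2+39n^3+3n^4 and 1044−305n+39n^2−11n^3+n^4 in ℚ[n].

By polynomial division,
  3n^4+39n^3+225n^2+1101n+2088 = (3)(n^4−11n^3+39n^2−305n+1044) + (72n^3+108n^2+2016n−1044)
  n^4−11n^3+39n^2−305n+1044 = ((1/72)n−25/144)(72n^3+108n^2+2016n−1044) + ((119/4)n^2+(119/2)n+3451/4)
  72n^3+108n^2+2016n−1044 = ((288/119)n−144/119)((119/4)n^2+(119/2)n+3451/4) + (0)
Last nonzero remainder: (119/4)n^2+(119/2)n+3451/4. Dividing through by 119/4 gives the monic gcd n^2+2n+29.
Then lcm(f, g) = f·g / gcd(f, g); expanding and making the result monic gives the answer.

25056+4164n−1375n^2−140n^3−58n^4+n^6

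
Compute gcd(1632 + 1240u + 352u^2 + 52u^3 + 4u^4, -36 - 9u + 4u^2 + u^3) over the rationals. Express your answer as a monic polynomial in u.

Repeated division with remainder:
  4u^4 + 52u^3 + 352u^2 + 1240u + 1632 = (4u + 36)(u^3 + 4u^2 - 9u - 36) + (244u^2 + 1708u + 2928)
  u^3 + 4u^2 - 9u - 36 = ((1/244)u - 3/244)(244u^2 + 1708u + 2928) + (0)
Last nonzero remainder: 244u^2 + 1708u + 2928. Dividing through by 244 gives the monic gcd u^2 + 7u + 12.

12 + 7u + u^2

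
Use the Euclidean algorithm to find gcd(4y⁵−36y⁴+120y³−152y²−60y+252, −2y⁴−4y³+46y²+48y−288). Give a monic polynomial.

y²−6y+9

Apply the Euclidean algorithm:
  4y⁵−36y⁴+120y³−152y²−60y+252 = (−2y+22)(−2y⁴−4y³+46y²+48y−288) + (300y³−1068y²−1692y+6588)
  −2y⁴−4y³+46y²+48y−288 = (−(1/150)y−139/3750)(300y³−1068y²−1692y+6588) + (−(3042/625)y²+(18252/625)y−27378/625)
  300y³−1068y²−1692y+6588 = (−(31250/507)y−76250/507)(−(3042/625)y²+(18252/625)y−27378/625) + (0)
Last nonzero remainder: −(3042/625)y²+(18252/625)y−27378/625. Dividing through by −3042/625 gives the monic gcd y²−6y+9.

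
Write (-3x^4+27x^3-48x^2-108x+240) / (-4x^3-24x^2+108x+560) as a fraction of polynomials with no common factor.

(3x^3-12x^2-12x+48)/(4x^2+44x+112)

Repeated division with remainder:
  -3x^4+27x^3-48x^2-108x+240 = ((3/4)x-45/4)(-4x^3-24x^2+108x+560) + (-399x^2+687x+6540)
  -4x^3-24x^2+108x+560 = ((4/399)x+4108/53067)(-399x^2+687x+6540) + (-(190080/17689)x+950400/17689)
  -399x^2+687x+6540 = ((2352637/63360)x+1928101/15840)(-(190080/17689)x+950400/17689) + (0)
Last nonzero remainder: -(190080/17689)x+950400/17689. Dividing through by -190080/17689 gives the monic gcd x-5.
Cancel x-5 from numerator and denominator to get the reduced form.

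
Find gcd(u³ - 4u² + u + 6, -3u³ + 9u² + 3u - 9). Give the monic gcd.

By polynomial division,
  u³ - 4u² + u + 6 = (-1/3)(-3u³ + 9u² + 3u - 9) + (-u² + 2u + 3)
  -3u³ + 9u² + 3u - 9 = (3u - 3)(-u² + 2u + 3) + (0)
Last nonzero remainder: -u² + 2u + 3. Dividing through by -1 gives the monic gcd u² - 2u - 3.

u² - 2u - 3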